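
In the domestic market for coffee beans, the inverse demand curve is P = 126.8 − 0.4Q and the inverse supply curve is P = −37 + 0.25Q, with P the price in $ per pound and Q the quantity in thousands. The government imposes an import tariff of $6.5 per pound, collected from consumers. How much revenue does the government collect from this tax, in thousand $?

Tax revenue = $1573 thousand.

Inverting to Q(P) form: Qd = 317 − 2.5P; Qs = 4P + 148.
Without the tax, 317 − 2.5P = 4P + 148 gives 6.5P = 169, so P* = $26 and Q* = 252.
With the tax collected from consumers, demand (in seller-price terms) shifts: Qd = 317 − 2.5(P + 6.5).
Solving gives Q = 242 with consumers paying $30 and sellers receiving $23.5 (the $6.5 wedge).
Revenue = t · Q = 6.5 · 242 = $1573.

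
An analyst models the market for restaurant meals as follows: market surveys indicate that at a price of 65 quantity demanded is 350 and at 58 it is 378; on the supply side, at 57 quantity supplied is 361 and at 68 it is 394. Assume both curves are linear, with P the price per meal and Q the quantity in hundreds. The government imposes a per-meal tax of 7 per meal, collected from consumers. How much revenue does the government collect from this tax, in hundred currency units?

Tax revenue = 2506 hundred.

Demand slope: (378 − 350)/(58 − 65) = -4, so Qd = 610 − 4P.
Supply slope: (394 − 361)/(68 − 57) = 3, so Qs = 3P + 190.
Without the tax, 610 − 4P = 3P + 190 gives 7P = 420, so P* = 60 and Q* = 370.
With the tax collected from consumers, demand (in seller-price terms) shifts: Qd = 610 − 4(P + 7).
Solving gives Q = 358 with consumers paying 63 and sellers receiving 56 (the 7 wedge).
Revenue = t · Q = 7 · 358 = 2506.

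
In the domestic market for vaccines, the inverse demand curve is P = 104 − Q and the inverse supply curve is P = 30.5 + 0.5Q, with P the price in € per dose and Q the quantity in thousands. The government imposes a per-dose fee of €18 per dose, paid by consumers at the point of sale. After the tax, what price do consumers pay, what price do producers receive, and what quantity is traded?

Consumers pay €67; producers receive €49; quantity = 37.

Rewrite in direct form: Qd = 104 − P and Qs = 2P − 61.
Without the tax, 104 − P = 2P − 61 gives 3P = 165, so P* = €55 and Q* = 49.
With the tax collected from consumers, demand (in seller-price terms) shifts: Qd = 104 − (P + 18).
Solving gives Q = 37 with consumers paying €67 and producers receiving €49 (the €18 wedge).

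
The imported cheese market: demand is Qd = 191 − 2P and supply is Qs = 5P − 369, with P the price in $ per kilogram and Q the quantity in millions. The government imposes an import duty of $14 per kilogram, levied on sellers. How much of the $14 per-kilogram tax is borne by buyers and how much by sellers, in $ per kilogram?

Buyers bear $10 per kilogram; sellers bear $4 per kilogram.

Without the tax, 191 − 2P = 5P − 369 gives 7P = 560, so P* = $80 and Q* = 31.
With the tax collected from sellers, supply shifts: Qs = 5(P − 14) − 369.
New equilibrium: buyers pay $90, sellers receive $76, Q = 11. (Wedge: Pb − Ps = 14.)
Burden on buyers: $10; on sellers: $4. (They sum to $14.)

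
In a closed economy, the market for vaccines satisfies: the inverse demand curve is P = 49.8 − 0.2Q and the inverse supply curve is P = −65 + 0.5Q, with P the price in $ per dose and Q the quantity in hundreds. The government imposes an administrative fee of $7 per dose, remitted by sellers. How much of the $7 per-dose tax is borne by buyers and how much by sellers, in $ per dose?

Inverting to Q(P) form: Qd = 249 − 5P; Qs = 2P + 130.
Before the tax: set 249 − 5P = 2P + 130 → P* = $17, Q* = 164.
With the tax collected from sellers, supply shifts: Qs = 2(P − 7) + 130.
Solving gives Q = 154 with buyers paying $19 and sellers receiving $12 (the $7 wedge).
Burden on buyers: $2; on sellers: $5. (They sum to $7.)
The less price-elastic side of the market bears the larger share of a per-unit tax.

Buyers bear $2 per dose; sellers bear $5 per dose.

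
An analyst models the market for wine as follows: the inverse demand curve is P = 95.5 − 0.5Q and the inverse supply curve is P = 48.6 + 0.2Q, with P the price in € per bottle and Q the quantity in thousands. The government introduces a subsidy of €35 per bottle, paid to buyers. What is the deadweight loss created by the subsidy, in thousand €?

Rewrite in direct form: Qd = 191 − 2P and Qs = 5P − 243.
Before the subsidy: set 191 − 2P = 5P − 243 → P* = €62, Q* = 67.
With a per-unit subsidy paid to buyers, each effectively pays P − 35, so demand becomes Qd = 191 − 2(P − 35).
New equilibrium: buyers pay €37, suppliers receive €72, Q = 117. (Wedge: Pb − Ps = −35.)
Quantity rises by |ΔQ| = |67 − 117| = 50.
DWL = ½ · t · |ΔQ| = ½ · 35 · 50 = €875.

Deadweight loss = €875 thousand.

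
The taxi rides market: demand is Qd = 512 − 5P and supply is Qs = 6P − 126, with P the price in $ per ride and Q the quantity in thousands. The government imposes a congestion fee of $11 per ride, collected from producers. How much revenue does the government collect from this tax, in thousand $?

Without the tax, 512 − 5P = 6P − 126 gives 11P = 638, so P* = $58 and Q* = 222.
With the tax collected from producers, supply shifts: Qs = 6(P − 11) − 126.
New equilibrium: consumers pay $64, producers receive $53, Q = 192. (Wedge: Pb − Ps = 11.)
Revenue = t · Q = 11 · 192 = $2112.

Tax revenue = $2112 thousand.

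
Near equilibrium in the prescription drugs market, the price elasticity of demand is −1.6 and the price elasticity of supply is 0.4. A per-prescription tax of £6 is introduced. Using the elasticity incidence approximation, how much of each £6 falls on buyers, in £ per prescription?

Buyers bear ≈ £1.2 per prescription.

Incidence ratio: buyers' share ≈ εs / (εs + |εd|) = 0.4 / (0.4 + 1.6) = 0.2.
So buyers bear ≈ 0.2 × £6 = £1.2; sellers bear £4.8.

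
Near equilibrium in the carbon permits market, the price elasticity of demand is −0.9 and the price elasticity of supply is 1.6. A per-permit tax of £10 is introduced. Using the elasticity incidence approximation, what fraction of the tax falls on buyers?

Incidence ratio: buyers' share ≈ εs / (εs + |εd|) = 1.6 / (1.6 + 0.9) = 0.64.
Supply is the more elastic side, so buyers bear the larger share.

Buyers' share ≈ 0.64.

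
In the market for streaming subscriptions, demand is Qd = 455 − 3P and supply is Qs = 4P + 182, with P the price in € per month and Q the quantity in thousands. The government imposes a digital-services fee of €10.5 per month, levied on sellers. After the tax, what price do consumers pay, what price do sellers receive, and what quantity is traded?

Without the tax, 455 − 3P = 4P + 182 gives 7P = 273, so P* = €39 and Q* = 338.
With the tax collected from sellers, supply shifts: Qs = 4(P − 10.5) + 182.
New equilibrium: consumers pay €45, sellers receive €34.5, Q = 320. (Wedge: Pb − Ps = 10.5.)

Consumers pay €45; sellers receive €34.5; quantity = 320.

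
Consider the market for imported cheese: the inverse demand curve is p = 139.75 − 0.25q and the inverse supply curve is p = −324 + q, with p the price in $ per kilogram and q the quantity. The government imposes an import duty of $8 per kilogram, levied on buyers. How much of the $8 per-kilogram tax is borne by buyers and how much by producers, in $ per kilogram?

Buyers bear $1.6 per kilogram; producers bear $6.4 per kilogram.

Rewrite in direct form: qd = 559 − 4p and qs = p + 324.
Without the tax, 559 − 4p = p + 324 gives 5p = 235, so p* = $47 and q* = 371.
With the tax collected from buyers, demand (in seller-price terms) shifts: qd = 559 − 4(p + 8).
Solving gives q = 364.6 with buyers paying $48.6 and producers receiving $40.6 (the $8 wedge).
Burden on buyers: $1.6; on producers: $6.4. (They sum to $8.)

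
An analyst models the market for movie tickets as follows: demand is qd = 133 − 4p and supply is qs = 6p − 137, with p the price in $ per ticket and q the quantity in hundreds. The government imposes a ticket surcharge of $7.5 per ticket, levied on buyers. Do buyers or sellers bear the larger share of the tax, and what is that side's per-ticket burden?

Without the tax, 133 − 4p = 6p − 137 gives 10p = 270, so p* = $27 and q* = 25.
With the tax collected from buyers, demand (in seller-price terms) shifts: qd = 133 − 4(p + 7.5).
New equilibrium: buyers pay $31.5, sellers receive $24, q = 7. (Wedge: pb − ps = 7.5.)
Per-ticket burden: buyers $4.5, sellers $3.
Buyers take the larger share because demand is less price-elastic here (demand slope 4 vs supply slope 6).

Buyers bear the larger share: $4.5 per ticket.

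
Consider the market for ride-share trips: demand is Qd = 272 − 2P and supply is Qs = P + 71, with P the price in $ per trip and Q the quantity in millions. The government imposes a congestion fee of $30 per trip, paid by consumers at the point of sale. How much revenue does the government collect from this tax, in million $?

Without the tax, 272 − 2P = P + 71 gives 3P = 201, so P* = $67 and Q* = 138.
With the tax collected from consumers, demand (in seller-price terms) shifts: Qd = 272 − 2(P + 30).
New equilibrium: consumers pay $77, sellers receive $47, Q = 118. (Wedge: Pb − Ps = 30.)
Revenue = t · Q = 30 · 118 = $3540.

Tax revenue = $3540 million.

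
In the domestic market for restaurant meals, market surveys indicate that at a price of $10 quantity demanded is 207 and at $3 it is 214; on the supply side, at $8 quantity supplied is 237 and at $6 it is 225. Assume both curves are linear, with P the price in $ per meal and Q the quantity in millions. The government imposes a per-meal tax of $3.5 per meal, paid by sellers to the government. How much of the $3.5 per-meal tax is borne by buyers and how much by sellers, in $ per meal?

Buyers bear $3 per meal; sellers bear $0.5 per meal.

Demand slope: (214 − 207)/(3 − 10) = -1, so Qd = 217 − P.
Supply slope: (225 − 237)/(6 − 8) = 6, so Qs = 6P + 189.
Before the tax: set 217 − P = 6P + 189 → P* = $4, Q* = 213.
With the tax collected from sellers, supply shifts: Qs = 6(P − 3.5) + 189.
Solving gives Q = 210 with buyers paying $7 and sellers receiving $3.5 (the $3.5 wedge).
Burden on buyers: $3; on sellers: $0.5. (They sum to $3.5.)
The less price-elastic side of the market bears the larger share of a per-unit tax.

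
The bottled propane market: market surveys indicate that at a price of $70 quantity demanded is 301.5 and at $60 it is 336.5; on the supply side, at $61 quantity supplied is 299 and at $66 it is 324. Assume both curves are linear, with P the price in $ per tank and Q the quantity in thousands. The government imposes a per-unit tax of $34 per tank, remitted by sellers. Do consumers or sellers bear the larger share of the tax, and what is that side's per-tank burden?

Demand slope: (336.5 − 301.5)/(60 − 70) = -3.5, so Qd = 546.5 − 3.5P.
Supply slope: (324 − 299)/(66 − 61) = 5, so Qs = 5P − 6.
Before the tax: set 546.5 − 3.5P = 5P − 6 → P* = $65, Q* = 319.
With the tax collected from sellers, supply shifts: Qs = 5(P − 34) − 6.
Solving gives Q = 249 with consumers paying $85 and sellers receiving $51 (the $34 wedge).
Per-tank burden: consumers $20, sellers $14.
Consumers take the larger share because demand is less price-elastic here (demand slope 3.5 vs supply slope 5).
The less price-elastic side of the market bears the larger share of a per-unit tax.

Consumers bear the larger share: $20 per tank.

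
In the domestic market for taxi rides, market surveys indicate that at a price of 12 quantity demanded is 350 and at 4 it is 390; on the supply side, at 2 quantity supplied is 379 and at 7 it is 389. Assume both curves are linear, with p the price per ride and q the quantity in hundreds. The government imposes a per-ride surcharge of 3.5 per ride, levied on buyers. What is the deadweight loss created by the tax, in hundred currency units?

Deadweight loss = 8.75 hundred.

Demand slope: (390 − 350)/(4 − 12) = -5, so qd = 410 − 5p.
Supply slope: (389 − 379)/(7 − 2) = 2, so qs = 2p + 375.
Without the tax, 410 − 5p = 2p + 375 gives 7p = 35, so p* = 5 and q* = 385.
With the tax collected from buyers, demand (in seller-price terms) shifts: qd = 410 − 5(p + 3.5).
New equilibrium: buyers pay 6, sellers receive 2.5, q = 380. (Wedge: pb − ps = 3.5.)
Quantity falls by |ΔQ| = |385 − 380| = 5.
DWL = ½ · t · |ΔQ| = ½ · 3.5 · 5 = 8.75.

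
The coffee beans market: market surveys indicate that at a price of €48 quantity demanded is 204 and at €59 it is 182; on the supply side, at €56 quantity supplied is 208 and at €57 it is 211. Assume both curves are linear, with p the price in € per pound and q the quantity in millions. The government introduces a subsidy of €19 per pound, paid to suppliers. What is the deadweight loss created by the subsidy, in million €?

Demand slope: (182 − 204)/(59 − 48) = -2, so qd = 300 − 2p.
Supply slope: (211 − 208)/(57 − 56) = 3, so qs = 3p + 40.
Before the subsidy: set 300 − 2p = 3p + 40 → p* = €52, q* = 196.
With a per-unit subsidy paid to suppliers, each receives p + 19 per unit sold, so supply becomes qs = 3(p + 19) + 40.
New equilibrium: consumers pay €40.6, suppliers receive €59.6, q = 218.8. (Wedge: pb − ps = −19.)
Quantity rises by |ΔQ| = |196 − 218.8| = 22.8.
DWL = ½ · t · |ΔQ| = ½ · 19 · 22.8 = €216.6.

Deadweight loss = €216.6 million.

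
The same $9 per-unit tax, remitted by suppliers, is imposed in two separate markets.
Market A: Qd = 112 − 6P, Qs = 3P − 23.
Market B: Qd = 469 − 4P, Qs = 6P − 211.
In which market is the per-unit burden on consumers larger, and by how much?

Market A: pre-tax P* = $15, Q* = 22; post-tax Q = 4; per-unit burden on consumers = $3.
Market B: pre-tax P* = $68, Q* = 197; post-tax Q = 175.4; per-unit burden on consumers = $5.4.
Difference: $3 vs $5.4 → market B is larger by $2.4.

Market B, by $2.4.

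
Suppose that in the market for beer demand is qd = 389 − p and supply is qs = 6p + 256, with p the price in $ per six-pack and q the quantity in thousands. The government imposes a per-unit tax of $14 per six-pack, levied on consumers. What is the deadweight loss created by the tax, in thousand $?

Before the tax: set 389 − p = 6p + 256 → p* = $19, q* = 370.
With the tax collected from consumers, demand (in seller-price terms) shifts: qd = 389 − (p + 14).
Solving gives q = 358 with consumers paying $31 and producers receiving $17 (the $14 wedge).
Quantity falls by |ΔQ| = |370 − 358| = 12.
DWL = ½ · t · |ΔQ| = ½ · 14 · 12 = $84.

Deadweight loss = $84 thousand.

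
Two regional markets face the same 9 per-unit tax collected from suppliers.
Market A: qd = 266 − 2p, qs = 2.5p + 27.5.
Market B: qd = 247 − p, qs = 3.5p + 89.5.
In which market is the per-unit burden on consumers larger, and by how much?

Market A: pre-tax p* = 53, q* = 160; post-tax q = 150; per-unit burden on consumers = 5.
Market B: pre-tax p* = 35, q* = 212; post-tax q = 205; per-unit burden on consumers = 7.
Difference: 5 vs 7 → market B is larger by 2.

Market B, by 2.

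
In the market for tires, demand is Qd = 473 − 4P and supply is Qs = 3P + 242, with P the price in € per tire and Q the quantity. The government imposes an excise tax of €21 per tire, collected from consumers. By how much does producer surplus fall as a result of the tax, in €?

Producer surplus falls by €3876.

Before the tax: set 473 − 4P = 3P + 242 → P* = €33, Q* = 341.
With the tax collected from consumers, demand (in seller-price terms) shifts: Qd = 473 − 4(P + 21).
New equilibrium: consumers pay €42, producers receive €21, Q = 305. (Wedge: Pb − Ps = 21.)
ΔPS is the trapezoid between Q = 305 and Q = 341 of height €12: ½ · (341 + 305) · 12 = €3876.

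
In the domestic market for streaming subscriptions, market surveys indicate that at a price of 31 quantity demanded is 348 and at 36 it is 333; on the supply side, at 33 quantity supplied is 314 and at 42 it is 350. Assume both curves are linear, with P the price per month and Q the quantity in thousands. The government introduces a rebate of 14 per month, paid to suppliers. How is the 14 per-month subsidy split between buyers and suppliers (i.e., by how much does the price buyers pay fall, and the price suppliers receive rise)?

Demand slope: (333 − 348)/(36 − 31) = -3, so Qd = 441 − 3P.
Supply slope: (350 − 314)/(42 − 33) = 4, so Qs = 4P + 182.
Without the subsidy, 441 − 3P = 4P + 182 gives 7P = 259, so P* = 37 and Q* = 330.
With a per-unit subsidy paid to suppliers, each receives P + 14 per unit sold, so supply becomes Qs = 4(P + 14) + 182.
New equilibrium: buyers pay 29, suppliers receive 43, Q = 354. (Wedge: Pb − Ps = −14.)
Gain to buyers: 8; to suppliers: 6. (They sum to 14.)

Buyers gain 8 per month; suppliers gain 6 per month.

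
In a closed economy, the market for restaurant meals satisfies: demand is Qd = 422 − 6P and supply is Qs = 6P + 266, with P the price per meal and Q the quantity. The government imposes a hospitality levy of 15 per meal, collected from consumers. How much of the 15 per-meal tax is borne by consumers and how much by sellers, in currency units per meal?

Consumers bear 7.5 per meal; sellers bear 7.5 per meal.

Without the tax, 422 − 6P = 6P + 266 gives 12P = 156, so P* = 13 and Q* = 344.
With the tax collected from consumers, demand (in seller-price terms) shifts: Qd = 422 − 6(P + 15).
New equilibrium: consumers pay 20.5, sellers receive 5.5, Q = 299. (Wedge: Pb − Ps = 15.)
Burden on consumers: 7.5; on sellers: 7.5. (They sum to 15.)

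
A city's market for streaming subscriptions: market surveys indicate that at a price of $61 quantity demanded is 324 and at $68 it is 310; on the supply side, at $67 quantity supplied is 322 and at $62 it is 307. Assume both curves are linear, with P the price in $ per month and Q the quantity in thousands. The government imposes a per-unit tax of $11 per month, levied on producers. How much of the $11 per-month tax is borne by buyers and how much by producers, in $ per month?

Buyers bear $6.6 per month; producers bear $4.4 per month.

Demand slope: (310 − 324)/(68 − 61) = -2, so Qd = 446 − 2P.
Supply slope: (307 − 322)/(62 − 67) = 3, so Qs = 3P + 121.
Before the tax: set 446 − 2P = 3P + 121 → P* = $65, Q* = 316.
With the tax collected from producers, supply shifts: Qs = 3(P − 11) + 121.
Solving gives Q = 302.8 with buyers paying $71.6 and producers receiving $60.6 (the $11 wedge).
Burden on buyers: $6.6; on producers: $4.4. (They sum to $11.)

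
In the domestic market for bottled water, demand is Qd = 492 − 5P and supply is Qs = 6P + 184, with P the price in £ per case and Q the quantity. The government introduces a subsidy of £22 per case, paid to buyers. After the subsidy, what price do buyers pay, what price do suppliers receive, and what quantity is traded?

Without the subsidy, 492 − 5P = 6P + 184 gives 11P = 308, so P* = £28 and Q* = 352.
With a per-unit subsidy paid to buyers, each effectively pays P − 22, so demand becomes Qd = 492 − 5(P − 22).
New equilibrium: buyers pay £16, suppliers receive £38, Q = 412. (Wedge: Pb − Ps = −22.)

Buyers pay £16; suppliers receive £38; quantity = 412.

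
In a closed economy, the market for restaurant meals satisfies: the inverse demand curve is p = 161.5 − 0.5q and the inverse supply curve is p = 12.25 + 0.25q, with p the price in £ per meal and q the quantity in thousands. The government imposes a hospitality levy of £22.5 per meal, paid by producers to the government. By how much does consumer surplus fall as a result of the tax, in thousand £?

Consumer surplus falls by £2760 thousand.

Inverting to q(p) form: qd = 323 − 2p; qs = 4p − 49.
Before the tax: set 323 − 2p = 4p − 49 → p* = £62, q* = 199.
With the tax collected from producers, supply shifts: qs = 4(p − 22.5) − 49.
New equilibrium: consumers pay £77, producers receive £54.5, q = 169. (Wedge: pb − ps = 22.5.)
ΔCS is the trapezoid between Q = 169 and Q = 199 of height £15: ½ · (199 + 169) · 15 = £2760.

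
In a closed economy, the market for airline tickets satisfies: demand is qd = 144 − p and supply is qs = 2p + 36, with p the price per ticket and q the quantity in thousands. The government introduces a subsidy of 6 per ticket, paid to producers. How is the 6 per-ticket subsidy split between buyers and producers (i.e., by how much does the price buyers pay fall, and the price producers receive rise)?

Without the subsidy, 144 − p = 2p + 36 gives 3p = 108, so p* = 36 and q* = 108.
With a per-unit subsidy paid to producers, each receives p + 6 per unit sold, so supply becomes qs = 2(p + 6) + 36.
New equilibrium: buyers pay 32, producers receive 38, q = 112. (Wedge: pb − ps = −6.)
Gain to buyers: 4; to producers: 2. (They sum to 6.)

Buyers gain 4 per ticket; producers gain 2 per ticket.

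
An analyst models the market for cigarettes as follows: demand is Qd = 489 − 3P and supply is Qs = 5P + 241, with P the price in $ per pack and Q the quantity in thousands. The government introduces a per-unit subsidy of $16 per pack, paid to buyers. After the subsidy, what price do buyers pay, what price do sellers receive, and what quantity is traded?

Buyers pay $21; sellers receive $37; quantity = 426.

Without the subsidy, 489 − 3P = 5P + 241 gives 8P = 248, so P* = $31 and Q* = 396.
With a per-unit subsidy paid to buyers, each effectively pays P − 16, so demand becomes Qd = 489 − 3(P − 16).
Solving gives Q = 426 with buyers paying $21 and sellers receiving $37 (the $16 wedge).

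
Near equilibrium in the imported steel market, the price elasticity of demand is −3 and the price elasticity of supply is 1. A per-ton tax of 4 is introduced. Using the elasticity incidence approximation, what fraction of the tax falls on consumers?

Consumers' share ≈ 0.25.

Incidence ratio: consumers' share ≈ εs / (εs + |εd|) = 1 / (1 + 3) = 0.25.
Supply is the less elastic side, so consumers bear the smaller share.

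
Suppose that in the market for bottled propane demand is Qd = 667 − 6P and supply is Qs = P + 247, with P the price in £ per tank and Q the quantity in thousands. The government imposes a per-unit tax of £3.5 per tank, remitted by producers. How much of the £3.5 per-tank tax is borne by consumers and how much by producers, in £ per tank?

Consumers bear £0.5 per tank; producers bear £3 per tank.

Before the tax: set 667 − 6P = P + 247 → P* = £60, Q* = 307.
With the tax collected from producers, supply shifts: Qs = (P − 3.5) + 247.
Solving gives Q = 304 with consumers paying £60.5 and producers receiving £57 (the £3.5 wedge).
Burden on consumers: £0.5; on producers: £3. (They sum to £3.5.)
The less price-elastic side of the market bears the larger share of a per-unit tax.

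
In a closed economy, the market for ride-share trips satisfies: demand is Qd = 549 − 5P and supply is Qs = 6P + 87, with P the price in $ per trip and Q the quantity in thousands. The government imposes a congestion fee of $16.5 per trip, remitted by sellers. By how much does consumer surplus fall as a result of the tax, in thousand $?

Without the tax, 549 − 5P = 6P + 87 gives 11P = 462, so P* = $42 and Q* = 339.
With the tax collected from sellers, supply shifts: Qs = 6(P − 16.5) + 87.
Solving gives Q = 294 with consumers paying $51 and sellers receiving $34.5 (the $16.5 wedge).
ΔCS is the trapezoid between Q = 294 and Q = 339 of height $9: ½ · (339 + 294) · 9 = $2848.5.

Consumer surplus falls by $2848.5 thousand.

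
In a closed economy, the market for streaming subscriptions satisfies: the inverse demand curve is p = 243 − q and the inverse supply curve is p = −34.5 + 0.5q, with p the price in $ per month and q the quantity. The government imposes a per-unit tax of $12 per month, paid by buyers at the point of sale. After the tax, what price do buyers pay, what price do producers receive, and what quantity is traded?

Inverting to q(p) form: qd = 243 − p; qs = 2p + 69.
Before the tax: set 243 − p = 2p + 69 → p* = $58, q* = 185.
With the tax collected from buyers, demand (in seller-price terms) shifts: qd = 243 − (p + 12).
Solving gives q = 177 with buyers paying $66 and producers receiving $54 (the $12 wedge).
The less price-elastic side of the market bears the larger share of a per-unit tax.

Buyers pay $66; producers receive $54; quantity = 177.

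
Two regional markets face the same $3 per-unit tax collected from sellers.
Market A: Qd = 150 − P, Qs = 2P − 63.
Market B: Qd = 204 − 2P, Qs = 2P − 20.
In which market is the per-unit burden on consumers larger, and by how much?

Market A: pre-tax P* = $71, Q* = 79; post-tax Q = 77; per-unit burden on consumers = $2.
Market B: pre-tax P* = $56, Q* = 92; post-tax Q = 89; per-unit burden on consumers = $1.5.
Difference: $2 vs $1.5 → market A is larger by $0.5.

Market A, by $0.5.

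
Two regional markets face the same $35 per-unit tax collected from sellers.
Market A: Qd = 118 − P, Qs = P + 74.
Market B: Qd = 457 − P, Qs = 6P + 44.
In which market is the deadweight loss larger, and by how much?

Market B, by $218.75.

Market A: pre-tax P* = $22, Q* = 96; post-tax Q = 78.5; deadweight loss = $306.25.
Market B: pre-tax P* = $59, Q* = 398; post-tax Q = 368; deadweight loss = $525.
Difference: $306.25 vs $525 → market B is larger by $218.75.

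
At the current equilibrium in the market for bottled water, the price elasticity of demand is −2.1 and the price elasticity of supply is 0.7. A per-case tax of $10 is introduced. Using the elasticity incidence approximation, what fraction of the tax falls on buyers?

Incidence ratio: buyers' share ≈ εs / (εs + |εd|) = 0.7 / (0.7 + 2.1) = 0.25.
Supply is the less elastic side, so buyers bear the smaller share.

Buyers' share ≈ 0.25.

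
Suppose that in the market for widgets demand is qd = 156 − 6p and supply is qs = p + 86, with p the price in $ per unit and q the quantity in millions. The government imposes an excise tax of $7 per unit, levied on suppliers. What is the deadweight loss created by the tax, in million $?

Deadweight loss = $21 million.

Without the tax, 156 − 6p = p + 86 gives 7p = 70, so p* = $10 and q* = 96.
With the tax collected from suppliers, supply shifts: qs = (p − 7) + 86.
Solving gives q = 90 with buyers paying $11 and suppliers receiving $4 (the $7 wedge).
Quantity falls by |ΔQ| = |96 − 90| = 6.
DWL = ½ · t · |ΔQ| = ½ · 7 · 6 = $21.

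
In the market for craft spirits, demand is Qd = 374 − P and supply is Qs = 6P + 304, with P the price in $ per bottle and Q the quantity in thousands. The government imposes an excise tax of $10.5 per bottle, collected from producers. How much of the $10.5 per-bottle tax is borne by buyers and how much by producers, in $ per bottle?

Buyers bear $9 per bottle; producers bear $1.5 per bottle.

Without the tax, 374 − P = 6P + 304 gives 7P = 70, so P* = $10 and Q* = 364.
With the tax collected from producers, supply shifts: Qs = 6(P − 10.5) + 304.
Solving gives Q = 355 with buyers paying $19 and producers receiving $8.5 (the $10.5 wedge).
Burden on buyers: $9; on producers: $1.5. (They sum to $10.5.)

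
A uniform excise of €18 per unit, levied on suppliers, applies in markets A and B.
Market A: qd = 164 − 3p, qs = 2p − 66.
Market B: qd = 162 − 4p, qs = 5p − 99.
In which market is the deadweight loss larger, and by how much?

Market B, by €165.6.

Market A: pre-tax p* = €46, q* = 26; post-tax q = 4.4; deadweight loss = €194.4.
Market B: pre-tax p* = €29, q* = 46; post-tax q = 6; deadweight loss = €360.
Difference: €194.4 vs €360 → market B is larger by €165.6.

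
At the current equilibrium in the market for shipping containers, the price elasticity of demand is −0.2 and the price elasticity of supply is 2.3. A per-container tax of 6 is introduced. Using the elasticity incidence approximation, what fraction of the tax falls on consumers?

Incidence ratio: consumers' share ≈ εs / (εs + |εd|) = 2.3 / (2.3 + 0.2) = 0.92.
Supply is the more elastic side, so consumers bear the larger share.

Consumers' share ≈ 0.92.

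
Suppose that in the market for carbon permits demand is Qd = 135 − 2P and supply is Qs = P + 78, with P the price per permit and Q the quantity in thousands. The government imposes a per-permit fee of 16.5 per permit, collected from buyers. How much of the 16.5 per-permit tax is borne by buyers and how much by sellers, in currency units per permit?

Buyers bear 5.5 per permit; sellers bear 11 per permit.

Without the tax, 135 − 2P = P + 78 gives 3P = 57, so P* = 19 and Q* = 97.
With the tax collected from buyers, demand (in seller-price terms) shifts: Qd = 135 − 2(P + 16.5).
New equilibrium: buyers pay 24.5, sellers receive 8, Q = 86. (Wedge: Pb − Ps = 16.5.)
Burden on buyers: 5.5; on sellers: 11. (They sum to 16.5.)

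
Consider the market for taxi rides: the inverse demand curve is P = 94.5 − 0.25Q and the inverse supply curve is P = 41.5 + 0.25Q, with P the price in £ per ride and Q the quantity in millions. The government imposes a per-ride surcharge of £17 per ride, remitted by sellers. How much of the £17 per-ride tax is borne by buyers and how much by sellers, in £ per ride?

Buyers bear £8.5 per ride; sellers bear £8.5 per ride.

Rewrite in direct form: Qd = 378 − 4P and Qs = 4P − 166.
Without the tax, 378 − 4P = 4P − 166 gives 8P = 544, so P* = £68 and Q* = 106.
With the tax collected from sellers, supply shifts: Qs = 4(P − 17) − 166.
Solving gives Q = 72 with buyers paying £76.5 and sellers receiving £59.5 (the £17 wedge).
Burden on buyers: £8.5; on sellers: £8.5. (They sum to £17.)
The less price-elastic side of the market bears the larger share of a per-unit tax.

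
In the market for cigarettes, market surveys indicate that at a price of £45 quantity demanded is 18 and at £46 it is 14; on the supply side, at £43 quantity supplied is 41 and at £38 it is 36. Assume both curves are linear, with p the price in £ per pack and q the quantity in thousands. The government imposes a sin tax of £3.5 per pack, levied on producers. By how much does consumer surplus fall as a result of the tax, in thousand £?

Demand slope: (14 − 18)/(46 − 45) = -4, so qd = 198 − 4p.
Supply slope: (36 − 41)/(38 − 43) = 1, so qs = p − 2.
Without the tax, 198 − 4p = p − 2 gives 5p = 200, so p* = £40 and q* = 38.
With the tax collected from producers, supply shifts: qs = (p − 3.5) − 2.
New equilibrium: buyers pay £40.7, producers receive £37.2, q = 35.2. (Wedge: pb − ps = 3.5.)
ΔCS is the trapezoid between Q = 35.2 and Q = 38 of height £0.7: ½ · (38 + 35.2) · 0.7 = £25.62.

Consumer surplus falls by £25.62 thousand.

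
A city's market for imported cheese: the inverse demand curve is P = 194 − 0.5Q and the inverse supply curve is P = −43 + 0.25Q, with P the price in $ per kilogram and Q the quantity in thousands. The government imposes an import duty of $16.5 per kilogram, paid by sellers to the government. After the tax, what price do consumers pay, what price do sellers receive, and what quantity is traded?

Consumers pay $47; sellers receive $30.5; quantity = 294.

Rewrite in direct form: Qd = 388 − 2P and Qs = 4P + 172.
Without the tax, 388 − 2P = 4P + 172 gives 6P = 216, so P* = $36 and Q* = 316.
With the tax collected from sellers, supply shifts: Qs = 4(P − 16.5) + 172.
Solving gives Q = 294 with consumers paying $47 and sellers receiving $30.5 (the $16.5 wedge).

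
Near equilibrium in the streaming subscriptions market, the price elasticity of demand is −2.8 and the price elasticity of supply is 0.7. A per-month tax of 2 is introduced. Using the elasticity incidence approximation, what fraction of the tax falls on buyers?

Incidence ratio: buyers' share ≈ εs / (εs + |εd|) = 0.7 / (0.7 + 2.8) = 0.2.
Supply is the less elastic side, so buyers bear the smaller share.

Buyers' share ≈ 0.2.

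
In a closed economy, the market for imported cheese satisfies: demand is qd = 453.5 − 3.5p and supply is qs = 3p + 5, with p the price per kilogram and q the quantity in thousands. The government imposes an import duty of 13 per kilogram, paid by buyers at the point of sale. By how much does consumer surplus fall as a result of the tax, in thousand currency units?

Before the tax: set 453.5 − 3.5p = 3p + 5 → p* = 69, q* = 212.
With the tax collected from buyers, demand (in seller-price terms) shifts: qd = 453.5 − 3.5(p + 13).
Solving gives q = 191 with buyers paying 75 and sellers receiving 62 (the 13 wedge).
ΔCS is the trapezoid between Q = 191 and Q = 212 of height 6: ½ · (212 + 191) · 6 = 1209.

Consumer surplus falls by 1209 thousand.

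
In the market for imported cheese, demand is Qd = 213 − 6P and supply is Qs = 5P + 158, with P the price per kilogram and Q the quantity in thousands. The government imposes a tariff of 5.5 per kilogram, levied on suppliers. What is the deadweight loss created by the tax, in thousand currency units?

Deadweight loss = 41.25 thousand.

Without the tax, 213 − 6P = 5P + 158 gives 11P = 55, so P* = 5 and Q* = 183.
With the tax collected from suppliers, supply shifts: Qs = 5(P − 5.5) + 158.
Solving gives Q = 168 with consumers paying 7.5 and suppliers receiving 2 (the 5.5 wedge).
Quantity falls by |ΔQ| = |183 − 168| = 15.
DWL = ½ · t · |ΔQ| = ½ · 5.5 · 15 = 41.25.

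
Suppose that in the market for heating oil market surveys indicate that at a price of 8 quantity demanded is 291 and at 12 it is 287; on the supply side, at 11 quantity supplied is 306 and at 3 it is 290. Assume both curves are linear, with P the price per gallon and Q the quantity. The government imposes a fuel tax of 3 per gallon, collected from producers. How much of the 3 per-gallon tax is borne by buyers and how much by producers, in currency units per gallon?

Buyers bear 2 per gallon; producers bear 1 per gallon.

Demand slope: (287 − 291)/(12 − 8) = -1, so Qd = 299 − P.
Supply slope: (290 − 306)/(3 − 11) = 2, so Qs = 2P + 284.
Without the tax, 299 − P = 2P + 284 gives 3P = 15, so P* = 5 and Q* = 294.
With the tax collected from producers, supply shifts: Qs = 2(P − 3) + 284.
Solving gives Q = 292 with buyers paying 7 and producers receiving 4 (the 3 wedge).
Burden on buyers: 2; on producers: 1. (They sum to 3.)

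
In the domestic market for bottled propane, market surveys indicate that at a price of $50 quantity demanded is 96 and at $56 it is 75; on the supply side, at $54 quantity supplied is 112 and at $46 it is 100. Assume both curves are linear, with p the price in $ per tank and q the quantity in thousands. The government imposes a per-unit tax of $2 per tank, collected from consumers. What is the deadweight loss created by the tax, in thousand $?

Demand slope: (75 − 96)/(56 − 50) = -3.5, so qd = 271 − 3.5p.
Supply slope: (100 − 112)/(46 − 54) = 1.5, so qs = 1.5p + 31.
Without the tax, 271 − 3.5p = 1.5p + 31 gives 5p = 240, so p* = $48 and q* = 103.
With the tax collected from consumers, demand (in seller-price terms) shifts: qd = 271 − 3.5(p + 2).
New equilibrium: consumers pay $48.6, suppliers receive $46.6, q = 100.9. (Wedge: pb − ps = 2.)
Quantity falls by |ΔQ| = |103 − 100.9| = 2.1.
DWL = ½ · t · |ΔQ| = ½ · 2 · 2.1 = $2.1.

Deadweight loss = $2.1 thousand.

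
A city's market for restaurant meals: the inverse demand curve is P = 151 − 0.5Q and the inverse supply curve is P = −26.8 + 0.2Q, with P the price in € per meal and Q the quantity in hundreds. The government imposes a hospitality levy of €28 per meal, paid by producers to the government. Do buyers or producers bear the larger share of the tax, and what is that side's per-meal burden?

Rewrite in direct form: Qd = 302 − 2P and Qs = 5P + 134.
Before the tax: set 302 − 2P = 5P + 134 → P* = €24, Q* = 254.
With the tax collected from producers, supply shifts: Qs = 5(P − 28) + 134.
Solving gives Q = 214 with buyers paying €44 and producers receiving €16 (the €28 wedge).
Per-meal burden: buyers €20, producers €8.
Buyers take the larger share because demand is less price-elastic here (demand slope 2 vs supply slope 5).

Buyers bear the larger share: €20 per meal.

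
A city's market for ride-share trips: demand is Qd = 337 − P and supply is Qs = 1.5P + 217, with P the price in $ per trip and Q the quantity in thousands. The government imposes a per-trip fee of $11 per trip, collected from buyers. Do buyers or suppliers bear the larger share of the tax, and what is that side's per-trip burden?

Buyers bear the larger share: $6.6 per trip.

Without the tax, 337 − P = 1.5P + 217 gives 2.5P = 120, so P* = $48 and Q* = 289.
With the tax collected from buyers, demand (in seller-price terms) shifts: Qd = 337 − (P + 11).
Solving gives Q = 282.4 with buyers paying $54.6 and suppliers receiving $43.6 (the $11 wedge).
Per-trip burden: buyers $6.6, suppliers $4.4.
Buyers take the larger share because demand is less price-elastic here (demand slope 1 vs supply slope 1.5).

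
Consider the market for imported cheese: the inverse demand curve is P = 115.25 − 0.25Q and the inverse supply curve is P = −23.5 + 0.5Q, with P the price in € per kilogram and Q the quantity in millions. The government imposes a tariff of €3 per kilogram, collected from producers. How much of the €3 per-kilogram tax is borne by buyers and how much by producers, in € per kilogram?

Buyers bear €1 per kilogram; producers bear €2 per kilogram.

Inverting to Q(P) form: Qd = 461 − 4P; Qs = 2P + 47.
Without the tax, 461 − 4P = 2P + 47 gives 6P = 414, so P* = €69 and Q* = 185.
With the tax collected from producers, supply shifts: Qs = 2(P − 3) + 47.
New equilibrium: buyers pay €70, producers receive €67, Q = 181. (Wedge: Pb − Ps = 3.)
Burden on buyers: €1; on producers: €2. (They sum to €3.)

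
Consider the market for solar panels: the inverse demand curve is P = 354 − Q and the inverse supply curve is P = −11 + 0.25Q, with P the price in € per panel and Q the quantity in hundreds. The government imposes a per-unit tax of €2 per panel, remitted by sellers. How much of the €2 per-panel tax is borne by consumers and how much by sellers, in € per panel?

Inverting to Q(P) form: Qd = 354 − P; Qs = 4P + 44.
Before the tax: set 354 − P = 4P + 44 → P* = €62, Q* = 292.
With the tax collected from sellers, supply shifts: Qs = 4(P − 2) + 44.
Solving gives Q = 290.4 with consumers paying €63.6 and sellers receiving €61.6 (the €2 wedge).
Burden on consumers: €1.6; on sellers: €0.4. (They sum to €2.)

Consumers bear €1.6 per panel; sellers bear €0.4 per panel.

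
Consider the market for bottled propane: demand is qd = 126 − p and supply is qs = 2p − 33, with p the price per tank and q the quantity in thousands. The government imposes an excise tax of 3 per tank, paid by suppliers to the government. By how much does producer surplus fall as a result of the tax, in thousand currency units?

Before the tax: set 126 − p = 2p − 33 → p* = 53, q* = 73.
With the tax collected from suppliers, supply shifts: qs = 2(p − 3) − 33.
New equilibrium: consumers pay 55, suppliers receive 52, q = 71. (Wedge: pb − ps = 3.)
ΔPS is the trapezoid between Q = 71 and Q = 73 of height 1: ½ · (73 + 71) · 1 = 72.

Producer surplus falls by 72 thousand.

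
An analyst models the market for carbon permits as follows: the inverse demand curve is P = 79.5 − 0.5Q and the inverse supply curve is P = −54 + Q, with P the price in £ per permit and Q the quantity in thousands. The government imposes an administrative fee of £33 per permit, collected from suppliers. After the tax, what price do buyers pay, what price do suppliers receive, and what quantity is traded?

Rewrite in direct form: Qd = 159 − 2P and Qs = P + 54.
Without the tax, 159 − 2P = P + 54 gives 3P = 105, so P* = £35 and Q* = 89.
With the tax collected from suppliers, supply shifts: Qs = (P − 33) + 54.
Solving gives Q = 67 with buyers paying £46 and suppliers receiving £13 (the £33 wedge).
The less price-elastic side of the market bears the larger share of a per-unit tax.

Buyers pay £46; suppliers receive £13; quantity = 67.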